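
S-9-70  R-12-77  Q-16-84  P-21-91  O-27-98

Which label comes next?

Letter: S, R, Q, P, O → N (letters move back 1 place in the alphabet).
Second component: differences are 3, 4, 5, … (increasing by 1 each time); 9, 12, 16, 21, 27 → 34.
For the third component, +7 each step: 70, 77, 84, 91, 98 → 105.
Combining the parts gives N-34-105.

N-34-105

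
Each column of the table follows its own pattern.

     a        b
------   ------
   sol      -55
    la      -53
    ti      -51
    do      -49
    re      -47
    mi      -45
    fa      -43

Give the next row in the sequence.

Column a: sol, la, ti, do, re, mi, fa → sol (runs through the solfège scale do→ti).
Column b: -55, -53, -51, -49, -47, -45, -43 → -41 (+2 each step).
Putting it together: sol  -41.

sol  -41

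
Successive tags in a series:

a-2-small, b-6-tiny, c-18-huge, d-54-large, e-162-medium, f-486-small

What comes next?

Letter goes a, b, c, d, e, f → g (letters move forward 1 place in the alphabet).
Second component — ×3 each step: 2, 6, 18, 54, 162, 486 → 1458.
Size: repeats small → tiny → huge → large → medium; small, tiny, huge, large, medium, small → tiny.
Combining the parts gives g-1458-tiny.

g-1458-tiny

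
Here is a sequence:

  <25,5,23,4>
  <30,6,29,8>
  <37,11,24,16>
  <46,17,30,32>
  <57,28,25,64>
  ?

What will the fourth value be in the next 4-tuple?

128

Fourth value: ×2 each step, so 4, 8, 16, 32, 64 → 128.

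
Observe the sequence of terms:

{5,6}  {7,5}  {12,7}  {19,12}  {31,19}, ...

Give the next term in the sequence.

First slot: each term is the sum of the two before it, so 5, 7, 12, 19, 31 → 50.
Second slot: always the previous value of the first slot, so 6, 5, 7, 12, 19 → 31.
Putting it together: {50,31}.

{50,31}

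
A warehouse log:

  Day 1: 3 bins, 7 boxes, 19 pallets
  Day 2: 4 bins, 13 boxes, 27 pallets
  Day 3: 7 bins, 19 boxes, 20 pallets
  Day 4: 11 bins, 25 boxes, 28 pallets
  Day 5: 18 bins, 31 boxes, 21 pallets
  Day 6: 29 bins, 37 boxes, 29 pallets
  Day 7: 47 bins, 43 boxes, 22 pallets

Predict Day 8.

For the bins, each term is the sum of the two before it: 3, 4, 7, 11, 18, 29, 47 → 76.
Boxes goes 7, 13, 19, 25, 31, 37, 43 → 49 (+6 each step).
For the pallets, alternating steps +8, −7, +8, −7, …: 19, 27, 20, 28, 21, 29, 22 → 30.
Putting it together: 76 bins, 49 boxes, 30 pallets.

76 bins, 49 boxes, 30 pallets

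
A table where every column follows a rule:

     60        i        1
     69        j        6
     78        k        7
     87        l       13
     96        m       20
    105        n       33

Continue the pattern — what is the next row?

114  o  53

First component: +9 each step; 60, 69, 78, 87, 96, 105 → 114.
Letter: i, j, k, l, m, n → o (letters move forward 1 place in the alphabet).
Third component goes 1, 6, 7, 13, 20, 33 → 53 (each term is the sum of the two before it).
So the next row is 114  o  53.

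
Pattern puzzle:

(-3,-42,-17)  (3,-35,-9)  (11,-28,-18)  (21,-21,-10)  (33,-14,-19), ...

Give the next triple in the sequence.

First component: -3, 3, 11, 21, 33 → 47 (differences are 6, 8, 10, … (increasing by 2 each time)).
Second component goes -42, -35, -28, -21, -14 → -7 (+7 each step).
Third component — alternating steps +8, −9, +8, −9, …: -17, -9, -18, -10, -19 → -11.
Putting it together: (47,-7,-11).

(47,-7,-11)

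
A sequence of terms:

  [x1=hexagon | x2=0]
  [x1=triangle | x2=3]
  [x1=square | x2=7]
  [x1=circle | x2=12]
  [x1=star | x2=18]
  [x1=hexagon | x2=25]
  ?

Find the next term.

X1: repeats hexagon → triangle → square → circle → star, so hexagon, triangle, square, circle, star, hexagon → triangle.
For the x2, differences are 3, 4, 5, … (increasing by 1 each time): 0, 3, 7, 12, 18, 25 → 33.
So the next term is [x1=triangle | x2=33].

[x1=triangle | x2=33]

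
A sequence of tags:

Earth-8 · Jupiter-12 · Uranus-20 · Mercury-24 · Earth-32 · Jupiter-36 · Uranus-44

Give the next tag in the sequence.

Mercury-48

For the planet, repeats Earth → Jupiter → Uranus → Mercury: Earth, Jupiter, Uranus, Mercury, Earth, Jupiter, Uranus → Mercury.
Second component — alternating steps +4, +8, +4, +8, …: 8, 12, 20, 24, 32, 36, 44 → 48.
So the next tag is Mercury-48.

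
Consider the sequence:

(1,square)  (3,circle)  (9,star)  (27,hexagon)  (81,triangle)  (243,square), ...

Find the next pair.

First slot: 1, 3, 9, 27, 81, 243 → 729 (×3 each step).
Shape goes square, circle, star, hexagon, triangle, square → circle (repeats square → circle → star → hexagon → triangle).
Putting it together: (729,circle).

(729,circle)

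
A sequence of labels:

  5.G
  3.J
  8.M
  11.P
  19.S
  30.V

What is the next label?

First component — each term is the sum of the two before it: 5, 3, 8, 11, 19, 30 → 49.
Letter — letters move forward 3 places in the alphabet: G, J, M, P, S, V → Y.
Putting it together: 49.Y.

49.Y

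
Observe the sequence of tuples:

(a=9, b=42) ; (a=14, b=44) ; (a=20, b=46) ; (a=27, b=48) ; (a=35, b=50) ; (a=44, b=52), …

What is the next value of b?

A: differences are 5, 6, 7, … (increasing by 1 each time); 9, 14, 20, 27, 35, 44 → 54.
B goes 42, 44, 46, 48, 50, 52 → 54 (+2 each step).

54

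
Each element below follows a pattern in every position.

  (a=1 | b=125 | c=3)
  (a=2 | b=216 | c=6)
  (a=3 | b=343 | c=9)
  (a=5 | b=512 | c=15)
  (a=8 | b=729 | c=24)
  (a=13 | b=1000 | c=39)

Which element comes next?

(a=21 | b=1331 | c=63)

A: 1, 2, 3, 5, 8, 13 → 21 (each term is the sum of the two before it).
For the b, perfect cubes: 5³, 6³, 7³, …: 125, 216, 343, 512, 729, 1000 → 1331.
C: 3, 6, 9, 15, 24, 39 → 63 (always 3 × the a).
Putting it together: (a=21 | b=1331 | c=63).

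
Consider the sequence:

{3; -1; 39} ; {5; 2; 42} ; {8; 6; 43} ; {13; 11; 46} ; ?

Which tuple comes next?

{21; 17; 47}

First value: 3, 5, 8, 13 → 21 (each term is the sum of the two before it).
Second value — differences are 3, 4, 5, … (increasing by 1 each time): -1, 2, 6, 11 → 17.
Third value: alternating steps +3, +1, +3, +1, …, so 39, 42, 43, 46 → 47.
So the next tuple is {21; 17; 47}.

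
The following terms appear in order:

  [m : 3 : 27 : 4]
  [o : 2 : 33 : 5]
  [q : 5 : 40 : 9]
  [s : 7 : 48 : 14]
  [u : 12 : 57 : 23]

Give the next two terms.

Letter: m, o, q, s, u → w → y (letters move forward 2 places in the alphabet).
Second part: each term is the sum of the two before it; 3, 2, 5, 7, 12 → 19 → 31.
Third part: differences are 6, 7, 8, … (increasing by 1 each time); 27, 33, 40, 48, 57 → 67 → 78.
Fourth part: each term is the sum of the two before it, so 4, 5, 9, 14, 23 → 37 → 60.
So the next two terms are [w : 19 : 67 : 37] and [y : 31 : 78 : 60].

[w : 19 : 67 : 37], [y : 31 : 78 : 60]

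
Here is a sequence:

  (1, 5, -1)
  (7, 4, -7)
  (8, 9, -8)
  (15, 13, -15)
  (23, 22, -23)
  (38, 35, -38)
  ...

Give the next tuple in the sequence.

(61, 57, -61)

First value — each term is the sum of the two before it: 1, 7, 8, 15, 23, 38 → 61.
Second value — each term is the sum of the two before it: 5, 4, 9, 13, 22, 35 → 57.
Third value goes -1, -7, -8, -15, -23, -38 → -61 (always the negative of the first value).
Putting it together: (61, 57, -61).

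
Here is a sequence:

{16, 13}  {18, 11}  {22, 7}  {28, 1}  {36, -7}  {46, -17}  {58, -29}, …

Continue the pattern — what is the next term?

{72, -43}

First slot: differences are 2, 4, 6, … (increasing by 2 each time), so 16, 18, 22, 28, 36, 46, 58 → 72.
Second slot: together with the first slot always sums to 29, so 13, 11, 7, 1, -7, -17, -29 → -43.
Putting it together: {72, -43}.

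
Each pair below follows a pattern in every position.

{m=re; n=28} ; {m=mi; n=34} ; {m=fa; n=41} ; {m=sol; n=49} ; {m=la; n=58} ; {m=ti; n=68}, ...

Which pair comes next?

{m=do; n=79}

M: re, mi, fa, sol, la, ti → do (runs through the solfège scale do→ti).
N goes 28, 34, 41, 49, 58, 68 → 79 (differences are 6, 7, 8, … (increasing by 1 each time)).
So the next pair is {m=do; n=79}.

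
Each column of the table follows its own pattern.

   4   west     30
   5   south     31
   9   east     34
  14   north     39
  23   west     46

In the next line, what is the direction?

First component: each term is the sum of the two before it; 4, 5, 9, 14, 23 → 37.
For the direction, repeats west → south → east → north: west, south, east, north, west → south.
Third component: 30, 31, 34, 39, 46 → 55 (differences are 1, 3, 5, … (increasing by 2 each time)).

south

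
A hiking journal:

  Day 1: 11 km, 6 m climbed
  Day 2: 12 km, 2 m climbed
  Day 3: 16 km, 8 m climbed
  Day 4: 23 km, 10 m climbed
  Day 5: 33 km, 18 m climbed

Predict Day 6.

46 km, 28 m climbed

Km: 11, 12, 16, 23, 33 → 46 (differences are 1, 4, 7, … (increasing by 3 each time)).
M climbed goes 6, 2, 8, 10, 18 → 28 (each term is the sum of the two before it).
Combining the parts gives 46 km, 28 m climbed.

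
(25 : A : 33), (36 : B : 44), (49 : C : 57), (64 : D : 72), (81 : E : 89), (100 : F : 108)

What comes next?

For the first component, perfect squares: 5², 6², 7², …: 25, 36, 49, 64, 81, 100 → 121.
Letter: A, B, C, D, E, F → G (letters move forward 1 place in the alphabet).
Third component: always 8 more than the first component, so 33, 44, 57, 72, 89, 108 → 129.
Putting it together: (121 : G : 129).

(121 : G : 129)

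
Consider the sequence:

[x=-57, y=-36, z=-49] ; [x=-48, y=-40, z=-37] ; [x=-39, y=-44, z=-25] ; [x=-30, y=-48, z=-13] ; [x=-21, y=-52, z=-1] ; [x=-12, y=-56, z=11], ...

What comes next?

[x=-3, y=-60, z=23]

X goes -57, -48, -39, -30, -21, -12 → -3 (+9 each step).
Y: −4 each step; -36, -40, -44, -48, -52, -56 → -60.
Z: +12 each step, so -49, -37, -25, -13, -1, 11 → 23.
So the next triple is [x=-3, y=-60, z=23].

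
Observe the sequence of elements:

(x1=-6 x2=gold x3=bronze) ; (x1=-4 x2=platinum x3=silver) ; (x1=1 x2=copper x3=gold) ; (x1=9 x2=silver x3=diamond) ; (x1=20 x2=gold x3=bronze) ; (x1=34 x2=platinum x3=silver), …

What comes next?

(x1=51 x2=copper x3=gold)

X1 — differences are 2, 5, 8, … (increasing by 3 each time): -6, -4, 1, 9, 20, 34 → 51.
X2 — repeats gold → platinum → copper → silver: gold, platinum, copper, silver, gold, platinum → copper.
X3 goes bronze, silver, gold, diamond, bronze, silver → gold (repeats bronze → silver → gold → diamond).
So the next element is (x1=51 x2=copper x3=gold).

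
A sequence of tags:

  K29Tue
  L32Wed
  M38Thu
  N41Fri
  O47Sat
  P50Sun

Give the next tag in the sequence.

Q56Mon

Letter: K, L, M, N, O, P → Q (letters move forward 1 place in the alphabet).
Second component: 29, 32, 38, 41, 47, 50 → 56 (alternating steps +3, +6, +3, +6, …).
For the day, runs through the weekdays Mon→Sun: Tue, Wed, Thu, Fri, Sat, Sun → Mon.
Combining the parts gives Q56Mon.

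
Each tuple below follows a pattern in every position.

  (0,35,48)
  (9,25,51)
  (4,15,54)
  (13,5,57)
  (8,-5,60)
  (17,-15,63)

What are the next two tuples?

First value: alternating steps +9, −5, +9, −5, …, so 0, 9, 4, 13, 8, 17 → 12 → 21.
Second value goes 35, 25, 15, 5, -5, -15 → -25 → -35 (−10 each step).
Third value: 48, 51, 54, 57, 60, 63 → 66 → 69 (+3 each step).
So the next two tuples are (12,-25,66) and (21,-35,69).

(12,-25,66), (21,-35,69)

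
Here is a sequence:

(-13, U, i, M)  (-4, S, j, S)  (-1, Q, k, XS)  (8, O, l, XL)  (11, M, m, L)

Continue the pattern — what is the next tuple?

First coordinate goes -13, -4, -1, 8, 11 → 20 (alternating steps +9, +3, +9, +3, …).
For the first letter, letters move back 2 places in the alphabet: U, S, Q, O, M → K.
For the second letter, letters move forward 1 place in the alphabet: i, j, k, l, m → n.
Size goes M, S, XS, XL, L → M (runs backward through clothing sizes XS→XL).
Combining the parts gives (20, K, n, M).

(20, K, n, M)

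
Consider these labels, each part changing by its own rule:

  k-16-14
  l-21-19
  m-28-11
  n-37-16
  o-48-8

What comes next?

p-61-13

Letter goes k, l, m, n, o → p (letters move forward 1 place in the alphabet).
Second component: 16, 21, 28, 37, 48 → 61 (differences are 5, 7, 9, … (increasing by 2 each time)).
For the third component, alternating steps +5, −8, +5, −8, …: 14, 19, 11, 16, 8 → 13.
So the next label is p-61-13.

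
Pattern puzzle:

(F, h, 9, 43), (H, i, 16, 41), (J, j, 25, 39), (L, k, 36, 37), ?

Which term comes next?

For the first letter, letters move forward 2 places in the alphabet: F, H, J, L → N.
Second letter: letters move forward 1 place in the alphabet, so h, i, j, k → l.
Third slot — perfect squares: 3², 4², 5², …: 9, 16, 25, 36 → 49.
Fourth slot goes 43, 41, 39, 37 → 35 (−2 each step).
So the next term is (N, l, 49, 35).

(N, l, 49, 35)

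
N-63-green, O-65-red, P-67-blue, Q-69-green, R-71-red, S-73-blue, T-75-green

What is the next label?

U-77-red

Letter: letters move forward 1 place in the alphabet; N, O, P, Q, R, S, T → U.
For the second component, +2 each step: 63, 65, 67, 69, 71, 73, 75 → 77.
Colour: repeats green → red → blue, so green, red, blue, green, red, blue, green → red.
So the next label is U-77-red.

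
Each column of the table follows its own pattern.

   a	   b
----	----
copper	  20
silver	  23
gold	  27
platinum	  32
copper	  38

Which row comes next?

silver  45

Column a goes copper, silver, gold, platinum, copper → silver (repeats copper → silver → gold → platinum).
For the column b, differences are 3, 4, 5, … (increasing by 1 each time): 20, 23, 27, 32, 38 → 45.
So the next row is silver  45.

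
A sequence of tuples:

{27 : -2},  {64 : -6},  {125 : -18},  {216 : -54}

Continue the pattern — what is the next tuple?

First coordinate — perfect cubes: 3³, 4³, 5³, …: 27, 64, 125, 216 → 343.
Second coordinate — ×3 each step: -2, -6, -18, -54 → -162.
So the next tuple is {343 : -162}.

{343 : -162}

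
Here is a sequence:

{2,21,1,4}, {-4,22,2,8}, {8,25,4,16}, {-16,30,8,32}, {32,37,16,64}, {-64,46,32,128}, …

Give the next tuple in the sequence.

First part — ×(-2) each step: 2, -4, 8, -16, 32, -64 → 128.
Second part: differences are 1, 3, 5, … (increasing by 2 each time), so 21, 22, 25, 30, 37, 46 → 57.
Third part — ×2 each step: 1, 2, 4, 8, 16, 32 → 64.
Fourth part: 4, 8, 16, 32, 64, 128 → 256 (×2 each step).
Combining the parts gives {128,57,64,256}.

{128,57,64,256}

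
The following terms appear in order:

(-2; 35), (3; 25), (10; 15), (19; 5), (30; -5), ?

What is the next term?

First coordinate goes -2, 3, 10, 19, 30 → 43 (differences are 5, 7, 9, … (increasing by 2 each time)).
Second coordinate: −10 each step; 35, 25, 15, 5, -5 → -15.
Combining the parts gives (43; -15).

(43; -15)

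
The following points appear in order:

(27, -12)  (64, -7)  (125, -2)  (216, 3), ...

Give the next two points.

(343, 8), (512, 13)

First value: perfect cubes: 3³, 4³, 5³, …; 27, 64, 125, 216 → 343 → 512.
Second value: -12, -7, -2, 3 → 8 → 13 (+5 each step).
Putting the parts together: (343, 8) and then (512, 13).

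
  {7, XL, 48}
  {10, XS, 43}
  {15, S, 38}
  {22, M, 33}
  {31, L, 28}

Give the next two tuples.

For the first slot, differences are 3, 5, 7, … (increasing by 2 each time): 7, 10, 15, 22, 31 → 42 → 55.
Size: runs through clothing sizes XS→XL; XL, XS, S, M, L → XL → XS.
Third slot — −5 each step: 48, 43, 38, 33, 28 → 23 → 18.
So the next two tuples are {42, XL, 23} and {55, XS, 18}.

{42, XL, 23}, {55, XS, 18}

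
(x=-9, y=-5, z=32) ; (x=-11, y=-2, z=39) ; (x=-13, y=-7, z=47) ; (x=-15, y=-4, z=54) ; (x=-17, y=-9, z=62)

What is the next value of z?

Z — alternating steps +7, +8, +7, +8, …: 32, 39, 47, 54, 62 → 69.

69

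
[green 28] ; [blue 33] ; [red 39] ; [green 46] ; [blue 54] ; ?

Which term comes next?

Colour: repeats green → blue → red; green, blue, red, green, blue → red.
Second value: differences are 5, 6, 7, … (increasing by 1 each time); 28, 33, 39, 46, 54 → 63.
Putting it together: [red 63].

[red 63]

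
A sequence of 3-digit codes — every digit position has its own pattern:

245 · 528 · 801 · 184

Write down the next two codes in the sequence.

First digit: 2, 5, 8, 1 → 4 → 7 (+3 each step, mod 10).
Second digit — −2 each step, mod 10: 4, 2, 0, 8 → 6 → 4.
For the third digit, +3 each step, mod 10: 5, 8, 1, 4 → 7 → 0.
Putting the parts together: 467 and then 740.

467 then 740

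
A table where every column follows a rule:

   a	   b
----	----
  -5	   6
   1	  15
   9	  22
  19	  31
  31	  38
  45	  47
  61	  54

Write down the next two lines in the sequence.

Column a: differences are 6, 8, 10, … (increasing by 2 each time), so -5, 1, 9, 19, 31, 45, 61 → 79 → 99.
Column b goes 6, 15, 22, 31, 38, 47, 54 → 63 → 70 (alternating steps +9, +7, +9, +7, …).
So the next two lines are 79  63 and 99  70.

79  63; 99  70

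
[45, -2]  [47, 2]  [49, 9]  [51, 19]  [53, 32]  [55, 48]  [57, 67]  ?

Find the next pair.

[59, 89]

First component: +2 each step, so 45, 47, 49, 51, 53, 55, 57 → 59.
Second component: differences are 4, 7, 10, … (increasing by 3 each time), so -2, 2, 9, 19, 32, 48, 67 → 89.
So the next pair is [59, 89].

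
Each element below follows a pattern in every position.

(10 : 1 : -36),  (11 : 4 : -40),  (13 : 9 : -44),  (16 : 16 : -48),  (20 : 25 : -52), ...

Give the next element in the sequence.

(25 : 36 : -56)

First slot: differences are 1, 2, 3, … (increasing by 1 each time); 10, 11, 13, 16, 20 → 25.
Second slot: perfect squares: 1², 2², 3², …, so 1, 4, 9, 16, 25 → 36.
Third slot: −4 each step; -36, -40, -44, -48, -52 → -56.
Combining the parts gives (25 : 36 : -56).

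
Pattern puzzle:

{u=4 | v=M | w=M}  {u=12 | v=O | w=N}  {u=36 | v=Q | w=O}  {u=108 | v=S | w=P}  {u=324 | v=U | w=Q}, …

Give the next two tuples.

{u=972 | v=W | w=R}, {u=2916 | v=Y | w=S}

U: 4, 12, 36, 108, 324 → 972 → 2916 (×3 each step).
V: letters move forward 2 places in the alphabet; M, O, Q, S, U → W → Y.
W: letters move forward 1 place in the alphabet; M, N, O, P, Q → R → S.
Putting the parts together: {u=972 | v=W | w=R} and then {u=2916 | v=Y | w=S}.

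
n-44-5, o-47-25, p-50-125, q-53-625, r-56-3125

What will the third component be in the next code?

15625

Third component goes 5, 25, 125, 625, 3125 → 15625 (×5 each step).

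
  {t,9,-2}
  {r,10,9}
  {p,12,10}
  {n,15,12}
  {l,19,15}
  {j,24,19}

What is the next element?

Letter: letters move back 2 places in the alphabet, so t, r, p, n, l, j → h.
Second part: differences are 1, 2, 3, … (increasing by 1 each time), so 9, 10, 12, 15, 19, 24 → 30.
Third part: always the previous value of the second part, so -2, 9, 10, 12, 15, 19 → 24.
Combining the parts gives {h,30,24}.

{h,30,24}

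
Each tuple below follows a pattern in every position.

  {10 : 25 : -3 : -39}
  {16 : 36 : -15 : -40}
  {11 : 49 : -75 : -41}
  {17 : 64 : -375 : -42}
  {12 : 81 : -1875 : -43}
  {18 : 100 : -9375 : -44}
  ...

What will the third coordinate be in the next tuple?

Third coordinate — ×5 each step: -3, -15, -75, -375, -1875, -9375 → -46875.

-46875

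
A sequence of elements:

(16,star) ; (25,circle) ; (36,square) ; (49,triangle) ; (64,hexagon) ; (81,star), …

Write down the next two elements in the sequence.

(100,circle), (121,square)

First entry: perfect squares: 4², 5², 6², …; 16, 25, 36, 49, 64, 81 → 100 → 121.
Shape: repeats star → circle → square → triangle → hexagon, so star, circle, square, triangle, hexagon, star → circle → square.
So the next two elements are (100,circle) and (121,square).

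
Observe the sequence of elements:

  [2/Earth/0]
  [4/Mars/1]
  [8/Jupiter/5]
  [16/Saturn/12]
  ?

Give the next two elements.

First part — ×2 each step: 2, 4, 8, 16 → 32 → 64.
Planet: runs through the planets Mercury→Neptune, so Earth, Mars, Jupiter, Saturn → Uranus → Neptune.
Third part: differences are 1, 4, 7, … (increasing by 3 each time), so 0, 1, 5, 12 → 22 → 35.
So the next two elements are [32/Uranus/22] and [64/Neptune/35].

[32/Uranus/22], [64/Neptune/35]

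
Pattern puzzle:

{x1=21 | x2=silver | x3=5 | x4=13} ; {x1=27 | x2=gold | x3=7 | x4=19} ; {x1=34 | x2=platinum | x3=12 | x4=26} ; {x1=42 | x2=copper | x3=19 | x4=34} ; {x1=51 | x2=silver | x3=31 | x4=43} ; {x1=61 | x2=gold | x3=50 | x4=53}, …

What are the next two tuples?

{x1=72 | x2=platinum | x3=81 | x4=64}, {x1=84 | x2=copper | x3=131 | x4=76}

X1: differences are 6, 7, 8, … (increasing by 1 each time), so 21, 27, 34, 42, 51, 61 → 72 → 84.
X2: repeats silver → gold → platinum → copper, so silver, gold, platinum, copper, silver, gold → platinum → copper.
X3: each term is the sum of the two before it, so 5, 7, 12, 19, 31, 50 → 81 → 131.
X4: 13, 19, 26, 34, 43, 53 → 64 → 76 (always 8 less than the x1).
Putting the parts together: {x1=72 | x2=platinum | x3=81 | x4=64} and then {x1=84 | x2=copper | x3=131 | x4=76}.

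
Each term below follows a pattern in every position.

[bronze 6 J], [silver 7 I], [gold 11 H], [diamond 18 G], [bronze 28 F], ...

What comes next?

Rank: bronze, silver, gold, diamond, bronze → silver (repeats bronze → silver → gold → diamond).
Second component: 6, 7, 11, 18, 28 → 41 (differences are 1, 4, 7, … (increasing by 3 each time)).
Letter: letters move back 1 place in the alphabet, so J, I, H, G, F → E.
Combining the parts gives [silver 41 E].

[silver 41 E]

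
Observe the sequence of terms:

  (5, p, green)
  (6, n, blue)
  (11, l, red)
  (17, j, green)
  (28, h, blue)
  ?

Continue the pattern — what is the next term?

First coordinate: 5, 6, 11, 17, 28 → 45 (each term is the sum of the two before it).
Letter: p, n, l, j, h → f (letters move back 2 places in the alphabet).
Colour goes green, blue, red, green, blue → red (repeats green → blue → red).
Putting it together: (45, f, red).

(45, f, red)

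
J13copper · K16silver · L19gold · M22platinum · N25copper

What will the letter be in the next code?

O

Letter: letters move forward 1 place in the alphabet, so J, K, L, M, N → O.
Second component — +3 each step: 13, 16, 19, 22, 25 → 28.
Metal goes copper, silver, gold, platinum, copper → silver (repeats copper → silver → gold → platinum).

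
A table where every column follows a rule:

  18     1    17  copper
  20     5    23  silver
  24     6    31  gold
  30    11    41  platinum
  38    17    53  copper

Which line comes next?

48  28  67  silver

First component: 18, 20, 24, 30, 38 → 48 (differences are 2, 4, 6, … (increasing by 2 each time)).
Second component: each term is the sum of the two before it, so 1, 5, 6, 11, 17 → 28.
Third component goes 17, 23, 31, 41, 53 → 67 (differences are 6, 8, 10, … (increasing by 2 each time)).
For the metal, repeats copper → silver → gold → platinum: copper, silver, gold, platinum, copper → silver.
So the next line is 48  28  67  silver.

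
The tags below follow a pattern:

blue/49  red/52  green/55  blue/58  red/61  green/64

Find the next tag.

blue/67

Colour goes blue, red, green, blue, red, green → blue (repeats blue → red → green).
Second component: 49, 52, 55, 58, 61, 64 → 67 (+3 each step).
So the next tag is blue/67.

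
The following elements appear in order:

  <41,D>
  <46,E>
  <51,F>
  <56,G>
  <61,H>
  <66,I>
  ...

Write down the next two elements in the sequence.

First slot: 41, 46, 51, 56, 61, 66 → 71 → 76 (+5 each step).
Letter: letters move forward 1 place in the alphabet; D, E, F, G, H, I → J → K.
So the next two elements are <71,J> and <76,K>.

<71,J>, <76,K>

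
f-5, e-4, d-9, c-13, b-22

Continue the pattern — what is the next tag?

Letter — letters move back 1 place in the alphabet: f, e, d, c, b → a.
Second component goes 5, 4, 9, 13, 22 → 35 (each term is the sum of the two before it).
Combining the parts gives a-35.

a-35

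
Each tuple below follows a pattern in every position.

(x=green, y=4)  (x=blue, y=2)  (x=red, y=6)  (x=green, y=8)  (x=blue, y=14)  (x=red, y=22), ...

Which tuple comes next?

X — repeats green → blue → red: green, blue, red, green, blue, red → green.
Y: each term is the sum of the two before it; 4, 2, 6, 8, 14, 22 → 36.
Combining the parts gives (x=green, y=36).

(x=green, y=36)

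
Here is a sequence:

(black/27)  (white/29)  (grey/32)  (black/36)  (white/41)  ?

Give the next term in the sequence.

Shade: repeats black → white → grey; black, white, grey, black, white → grey.
Second coordinate: differences are 2, 3, 4, … (increasing by 1 each time); 27, 29, 32, 36, 41 → 47.
So the next term is (grey/47).

(grey/47)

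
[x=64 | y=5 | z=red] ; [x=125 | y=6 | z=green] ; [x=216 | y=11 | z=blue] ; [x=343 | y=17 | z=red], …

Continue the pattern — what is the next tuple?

For the x, perfect cubes: 4³, 5³, 6³, …: 64, 125, 216, 343 → 512.
Y: each term is the sum of the two before it, so 5, 6, 11, 17 → 28.
Z: repeats red → green → blue; red, green, blue, red → green.
So the next tuple is [x=512 | y=28 | z=green].

[x=512 | y=28 | z=green]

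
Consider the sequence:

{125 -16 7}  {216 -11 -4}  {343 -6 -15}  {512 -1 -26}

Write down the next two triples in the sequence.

{729 4 -37}, {1000 9 -48}

First coordinate: 125, 216, 343, 512 → 729 → 1000 (perfect cubes: 5³, 6³, 7³, …).
Second coordinate: +5 each step; -16, -11, -6, -1 → 4 → 9.
For the third coordinate, −11 each step: 7, -4, -15, -26 → -37 → -48.
Putting the parts together: {729 4 -37} and then {1000 9 -48}.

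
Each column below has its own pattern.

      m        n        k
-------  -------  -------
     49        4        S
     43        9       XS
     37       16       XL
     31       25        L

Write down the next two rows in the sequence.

Column m — −6 each step: 49, 43, 37, 31 → 25 → 19.
Column n: 4, 9, 16, 25 → 36 → 49 (perfect squares: 2², 3², 4², …).
Column k — runs backward through clothing sizes XS→XL: S, XS, XL, L → M → S.
So the next two rows are 25  36  M and 19  49  S.

25  36  M; 19  49  S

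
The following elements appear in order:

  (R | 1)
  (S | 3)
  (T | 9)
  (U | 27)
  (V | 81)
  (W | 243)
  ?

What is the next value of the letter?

Letter — letters move forward 1 place in the alphabet: R, S, T, U, V, W → X.

X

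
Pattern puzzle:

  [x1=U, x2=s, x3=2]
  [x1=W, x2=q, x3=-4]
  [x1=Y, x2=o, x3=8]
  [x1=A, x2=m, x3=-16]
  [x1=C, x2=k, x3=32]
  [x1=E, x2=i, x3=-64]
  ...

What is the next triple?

[x1=G, x2=g, x3=128]

X1 goes U, W, Y, A, C, E → G (letters move forward 2 places in the alphabet, wrapping Z→A).
X2: letters move back 2 places in the alphabet; s, q, o, m, k, i → g.
X3 goes 2, -4, 8, -16, 32, -64 → 128 (×(-2) each step).
Putting it together: [x1=G, x2=g, x3=128].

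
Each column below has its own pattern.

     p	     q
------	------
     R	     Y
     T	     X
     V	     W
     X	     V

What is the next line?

Column p — letters move forward 2 places in the alphabet: R, T, V, X → Z.
Column q — letters move back 1 place in the alphabet: Y, X, W, V → U.
Putting it together: Z  U.

Z  U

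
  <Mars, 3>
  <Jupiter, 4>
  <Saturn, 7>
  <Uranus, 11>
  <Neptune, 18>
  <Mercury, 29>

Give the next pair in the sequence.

Planet: runs through the planets Mercury→Neptune, so Mars, Jupiter, Saturn, Uranus, Neptune, Mercury → Venus.
Second value: each term is the sum of the two before it; 3, 4, 7, 11, 18, 29 → 47.
Putting it together: <Venus, 47>.

<Venus, 47>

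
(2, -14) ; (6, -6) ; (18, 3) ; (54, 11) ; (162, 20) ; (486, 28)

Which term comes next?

First entry: ×3 each step, so 2, 6, 18, 54, 162, 486 → 1458.
Second entry: alternating steps +8, +9, +8, +9, …, so -14, -6, 3, 11, 20, 28 → 37.
Combining the parts gives (1458, 37).

(1458, 37)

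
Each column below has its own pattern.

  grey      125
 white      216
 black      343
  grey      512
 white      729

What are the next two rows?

black  1000; grey  1331

Shade goes grey, white, black, grey, white → black → grey (repeats grey → white → black).
Second component goes 125, 216, 343, 512, 729 → 1000 → 1331 (perfect cubes: 5³, 6³, 7³, …).
So the next two rows are black  1000 and grey  1331.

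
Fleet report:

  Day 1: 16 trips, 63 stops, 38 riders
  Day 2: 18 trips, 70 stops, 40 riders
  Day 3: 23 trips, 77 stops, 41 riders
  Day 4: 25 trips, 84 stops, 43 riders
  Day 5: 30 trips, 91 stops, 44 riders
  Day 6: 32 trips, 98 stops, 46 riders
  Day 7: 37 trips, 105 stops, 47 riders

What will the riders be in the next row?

49

Riders — alternating steps +2, +1, +2, +1, …: 38, 40, 41, 43, 44, 46, 47 → 49.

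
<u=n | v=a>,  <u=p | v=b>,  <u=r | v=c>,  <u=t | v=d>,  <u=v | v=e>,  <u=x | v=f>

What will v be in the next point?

g

V — letters move forward 1 place in the alphabet: a, b, c, d, e, f → g.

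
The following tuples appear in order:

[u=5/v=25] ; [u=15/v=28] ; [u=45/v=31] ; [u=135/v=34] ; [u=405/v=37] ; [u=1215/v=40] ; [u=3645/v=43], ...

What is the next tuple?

U goes 5, 15, 45, 135, 405, 1215, 3645 → 10935 (×3 each step).
V: +3 each step, so 25, 28, 31, 34, 37, 40, 43 → 46.
So the next tuple is [u=10935/v=46].

[u=10935/v=46]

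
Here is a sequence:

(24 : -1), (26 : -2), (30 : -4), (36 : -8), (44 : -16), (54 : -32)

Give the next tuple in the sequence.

First value: 24, 26, 30, 36, 44, 54 → 66 (differences are 2, 4, 6, … (increasing by 2 each time)).
Second value: -1, -2, -4, -8, -16, -32 → -64 (×2 each step).
Combining the parts gives (66 : -64).

(66 : -64)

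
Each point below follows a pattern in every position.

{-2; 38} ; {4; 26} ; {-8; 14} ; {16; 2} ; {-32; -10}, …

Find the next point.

{64; -22}

For the first slot, ×(-2) each step: -2, 4, -8, 16, -32 → 64.
Second slot: −12 each step; 38, 26, 14, 2, -10 → -22.
So the next point is {64; -22}.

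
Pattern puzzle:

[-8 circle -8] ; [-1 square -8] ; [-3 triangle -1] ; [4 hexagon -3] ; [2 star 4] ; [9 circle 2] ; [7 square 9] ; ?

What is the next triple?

For the first entry, alternating steps +7, −2, +7, −2, …: -8, -1, -3, 4, 2, 9, 7 → 14.
Shape — repeats circle → square → triangle → hexagon → star: circle, square, triangle, hexagon, star, circle, square → triangle.
Third entry: -8, -8, -1, -3, 4, 2, 9 → 7 (always the previous value of the first entry).
Combining the parts gives [14 triangle 7].

[14 triangle 7]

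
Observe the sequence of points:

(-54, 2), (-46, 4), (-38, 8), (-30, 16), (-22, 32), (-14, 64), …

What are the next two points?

First value: +8 each step, so -54, -46, -38, -30, -22, -14 → -6 → 2.
Second value: 2, 4, 8, 16, 32, 64 → 128 → 256 (×2 each step).
So the next two points are (-6, 128) and (2, 256).

(-6, 128), (2, 256)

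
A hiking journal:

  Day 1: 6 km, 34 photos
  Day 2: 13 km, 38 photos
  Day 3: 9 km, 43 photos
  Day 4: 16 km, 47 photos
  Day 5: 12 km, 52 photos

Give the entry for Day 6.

19 km, 56 photos

Km: alternating steps +7, −4, +7, −4, …, so 6, 13, 9, 16, 12 → 19.
Photos: 34, 38, 43, 47, 52 → 56 (alternating steps +4, +5, +4, +5, …).
Combining the parts gives 19 km, 56 photos.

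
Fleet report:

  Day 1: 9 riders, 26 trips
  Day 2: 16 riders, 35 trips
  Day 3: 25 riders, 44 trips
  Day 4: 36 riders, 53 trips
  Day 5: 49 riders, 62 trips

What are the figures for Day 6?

64 riders, 71 trips

Riders: 9, 16, 25, 36, 49 → 64 (perfect squares: 3², 4², 5², …).
Trips: +9 each step; 26, 35, 44, 53, 62 → 71.
So the next line is 64 riders, 71 trips.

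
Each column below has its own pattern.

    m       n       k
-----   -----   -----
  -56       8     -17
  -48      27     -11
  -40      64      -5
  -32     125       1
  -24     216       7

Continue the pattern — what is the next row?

Column m: +8 each step; -56, -48, -40, -32, -24 → -16.
Column n: perfect cubes: 2³, 3³, 4³, …, so 8, 27, 64, 125, 216 → 343.
Column k: +6 each step; -17, -11, -5, 1, 7 → 13.
So the next row is -16  343  13.

-16  343  13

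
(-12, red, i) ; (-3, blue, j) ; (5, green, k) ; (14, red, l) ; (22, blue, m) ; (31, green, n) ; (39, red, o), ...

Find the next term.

(48, blue, p)

First coordinate — alternating steps +9, +8, +9, +8, …: -12, -3, 5, 14, 22, 31, 39 → 48.
Colour: repeats red → blue → green; red, blue, green, red, blue, green, red → blue.
Letter: letters move forward 1 place in the alphabet; i, j, k, l, m, n, o → p.
Putting it together: (48, blue, p).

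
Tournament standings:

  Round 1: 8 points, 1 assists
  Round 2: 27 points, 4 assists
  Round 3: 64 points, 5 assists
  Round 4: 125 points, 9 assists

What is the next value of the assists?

Assists — each term is the sum of the two before it: 1, 4, 5, 9 → 14.

14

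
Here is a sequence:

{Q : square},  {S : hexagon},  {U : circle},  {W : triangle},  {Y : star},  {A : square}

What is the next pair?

Letter goes Q, S, U, W, Y, A → C (letters move forward 2 places in the alphabet, wrapping Z→A).
Shape — repeats square → hexagon → circle → triangle → star: square, hexagon, circle, triangle, star, square → hexagon.
Combining the parts gives {C : hexagon}.

{C : hexagon}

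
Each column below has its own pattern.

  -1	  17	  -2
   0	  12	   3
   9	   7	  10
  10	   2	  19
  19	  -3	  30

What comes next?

First component: alternating steps +1, +9, +1, +9, …, so -1, 0, 9, 10, 19 → 20.
Second component: −5 each step; 17, 12, 7, 2, -3 → -8.
Third component: differences are 5, 7, 9, … (increasing by 2 each time); -2, 3, 10, 19, 30 → 43.
Combining the parts gives 20  -8  43.

20  -8  43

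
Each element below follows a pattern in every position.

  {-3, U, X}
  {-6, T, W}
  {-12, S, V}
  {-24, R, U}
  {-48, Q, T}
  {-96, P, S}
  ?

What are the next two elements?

{-192, O, R}, {-384, N, Q}

For the first part, ×2 each step: -3, -6, -12, -24, -48, -96 → -192 → -384.
For the first letter, letters move back 1 place in the alphabet: U, T, S, R, Q, P → O → N.
Second letter: X, W, V, U, T, S → R → Q (letters move back 1 place in the alphabet).
Putting the parts together: {-192, O, R} and then {-384, N, Q}.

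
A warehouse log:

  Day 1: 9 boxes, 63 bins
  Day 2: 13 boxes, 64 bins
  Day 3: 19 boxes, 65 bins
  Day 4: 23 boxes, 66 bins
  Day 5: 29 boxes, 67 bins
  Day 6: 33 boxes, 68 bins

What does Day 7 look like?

39 boxes, 69 bins

Boxes: alternating steps +4, +6, +4, +6, …, so 9, 13, 19, 23, 29, 33 → 39.
Bins goes 63, 64, 65, 66, 67, 68 → 69 (+1 each step).
Putting it together: 39 boxes, 69 bins.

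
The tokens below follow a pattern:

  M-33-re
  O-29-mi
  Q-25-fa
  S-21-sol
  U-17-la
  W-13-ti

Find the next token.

Letter goes M, O, Q, S, U, W → Y (letters move forward 2 places in the alphabet).
Second component — −4 each step: 33, 29, 25, 21, 17, 13 → 9.
Note — runs through the solfège scale do→ti: re, mi, fa, sol, la, ti → do.
Putting it together: Y-9-do.

Y-9-do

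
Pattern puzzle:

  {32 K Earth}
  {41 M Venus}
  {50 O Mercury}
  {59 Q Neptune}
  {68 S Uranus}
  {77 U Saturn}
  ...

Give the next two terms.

First part: 32, 41, 50, 59, 68, 77 → 86 → 95 (+9 each step).
For the letter, letters move forward 2 places in the alphabet: K, M, O, Q, S, U → W → Y.
Planet: runs backward through the planets Mercury→Neptune, so Earth, Venus, Mercury, Neptune, Uranus, Saturn → Jupiter → Mars.
Putting the parts together: {86 W Jupiter} and then {95 Y Mars}.

{86 W Jupiter}, {95 Y Mars}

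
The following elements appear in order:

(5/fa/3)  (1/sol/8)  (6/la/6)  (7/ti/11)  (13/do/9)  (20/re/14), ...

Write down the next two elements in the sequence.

(33/mi/12), (53/fa/17)

First component: each term is the sum of the two before it; 5, 1, 6, 7, 13, 20 → 33 → 53.
Note: fa, sol, la, ti, do, re → mi → fa (runs through the solfège scale do→ti).
For the third component, alternating steps +5, −2, +5, −2, …: 3, 8, 6, 11, 9, 14 → 12 → 17.
So the next two elements are (33/mi/12) and (53/fa/17).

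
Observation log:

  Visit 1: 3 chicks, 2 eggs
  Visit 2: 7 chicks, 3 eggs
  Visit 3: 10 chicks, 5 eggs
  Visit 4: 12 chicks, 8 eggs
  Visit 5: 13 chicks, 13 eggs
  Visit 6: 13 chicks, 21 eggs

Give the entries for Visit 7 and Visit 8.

Chicks: 3, 7, 10, 12, 13, 13 → 12 → 10 (differences are 4, 3, 2, … (decreasing by 1 each time)).
For the eggs, each term is the sum of the two before it: 2, 3, 5, 8, 13, 21 → 34 → 55.
Putting the parts together: 12 chicks, 34 eggs and then 10 chicks, 55 eggs.

12 chicks, 34 eggs; 10 chicks, 55 eggs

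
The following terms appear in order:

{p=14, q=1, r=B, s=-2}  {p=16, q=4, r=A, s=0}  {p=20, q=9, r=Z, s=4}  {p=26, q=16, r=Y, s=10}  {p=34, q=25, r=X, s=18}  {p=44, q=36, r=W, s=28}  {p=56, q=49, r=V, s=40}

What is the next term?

P: differences are 2, 4, 6, … (increasing by 2 each time), so 14, 16, 20, 26, 34, 44, 56 → 70.
Q goes 1, 4, 9, 16, 25, 36, 49 → 64 (perfect squares: 1², 2², 3², …).
R: B, A, Z, Y, X, W, V → U (letters move back 1 place in the alphabet, wrapping A→Z).
For the s, differences are 2, 4, 6, … (increasing by 2 each time): -2, 0, 4, 10, 18, 28, 40 → 54.
Combining the parts gives {p=70, q=64, r=U, s=54}.

{p=70, q=64, r=U, s=54}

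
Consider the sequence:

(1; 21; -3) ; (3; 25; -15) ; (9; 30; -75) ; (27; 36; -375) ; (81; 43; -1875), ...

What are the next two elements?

(243; 51; -9375), (729; 60; -46875)

First part — ×3 each step: 1, 3, 9, 27, 81 → 243 → 729.
Second part: 21, 25, 30, 36, 43 → 51 → 60 (differences are 4, 5, 6, … (increasing by 1 each time)).
Third part: -3, -15, -75, -375, -1875 → -9375 → -46875 (×5 each step).
Putting the parts together: (243; 51; -9375) and then (729; 60; -46875).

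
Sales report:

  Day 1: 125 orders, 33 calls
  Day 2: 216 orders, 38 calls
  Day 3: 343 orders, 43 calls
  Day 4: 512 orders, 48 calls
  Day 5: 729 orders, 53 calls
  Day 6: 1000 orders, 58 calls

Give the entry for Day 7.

Orders: 125, 216, 343, 512, 729, 1000 → 1331 (perfect cubes: 5³, 6³, 7³, …).
Calls goes 33, 38, 43, 48, 53, 58 → 63 (+5 each step).
Putting it together: 1331 orders, 63 calls.

1331 orders, 63 calls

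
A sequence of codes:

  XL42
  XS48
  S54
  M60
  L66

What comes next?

XL72

Size: XL, XS, S, M, L → XL (runs through clothing sizes XS→XL).
Second component goes 42, 48, 54, 60, 66 → 72 (+6 each step).
Putting it together: XL72.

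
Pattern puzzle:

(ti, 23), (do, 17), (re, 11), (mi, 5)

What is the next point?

For the note, runs through the solfège scale do→ti: ti, do, re, mi → fa.
Second coordinate: 23, 17, 11, 5 → -1 (−6 each step).
Putting it together: (fa, -1).

(fa, -1)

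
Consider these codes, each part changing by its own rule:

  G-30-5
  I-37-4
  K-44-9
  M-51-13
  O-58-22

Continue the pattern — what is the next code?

Letter goes G, I, K, M, O → Q (letters move forward 2 places in the alphabet).
Second component — +7 each step: 30, 37, 44, 51, 58 → 65.
For the third component, each term is the sum of the two before it: 5, 4, 9, 13, 22 → 35.
So the next code is Q-65-35.

Q-65-35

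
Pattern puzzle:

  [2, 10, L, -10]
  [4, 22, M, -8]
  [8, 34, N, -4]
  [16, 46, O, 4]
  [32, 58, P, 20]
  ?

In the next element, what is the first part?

64

First part: ×2 each step; 2, 4, 8, 16, 32 → 64.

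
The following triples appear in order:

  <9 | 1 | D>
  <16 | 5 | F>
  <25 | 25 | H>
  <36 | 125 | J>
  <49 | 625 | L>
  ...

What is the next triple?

For the first component, perfect squares: 3², 4², 5², …: 9, 16, 25, 36, 49 → 64.
For the second component, ×5 each step: 1, 5, 25, 125, 625 → 3125.
For the letter, letters move forward 2 places in the alphabet: D, F, H, J, L → N.
Putting it together: <64 | 3125 | N>.

<64 | 3125 | N>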